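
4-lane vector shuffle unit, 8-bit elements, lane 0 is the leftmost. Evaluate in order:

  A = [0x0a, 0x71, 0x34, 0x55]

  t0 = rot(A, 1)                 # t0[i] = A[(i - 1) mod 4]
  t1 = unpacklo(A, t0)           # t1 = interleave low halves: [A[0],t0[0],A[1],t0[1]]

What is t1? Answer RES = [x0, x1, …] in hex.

→ t0 |55|0a|71|34|
→ t1 |0a|55|71|0a|

RES = [0x0a, 0x55, 0x71, 0x0a]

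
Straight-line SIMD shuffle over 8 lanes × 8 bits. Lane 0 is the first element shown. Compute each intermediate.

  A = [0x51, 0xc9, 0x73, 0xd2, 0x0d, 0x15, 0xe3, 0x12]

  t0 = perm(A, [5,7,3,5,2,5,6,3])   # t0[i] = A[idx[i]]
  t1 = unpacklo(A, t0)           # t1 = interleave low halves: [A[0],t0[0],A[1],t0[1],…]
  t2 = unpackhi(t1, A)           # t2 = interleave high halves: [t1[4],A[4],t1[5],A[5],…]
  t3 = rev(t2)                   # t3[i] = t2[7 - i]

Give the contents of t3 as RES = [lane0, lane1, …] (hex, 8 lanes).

RES = [0x12, 0x15, 0xe3, 0xd2, 0x15, 0xd2, 0x0d, 0x73]

  t0: 15 12 d2 15 73 15 e3 d2
  t1: 51 15 c9 12 73 d2 d2 15
  t2: 73 0d d2 15 d2 e3 15 12
  t3: 12 15 e3 d2 15 d2 0d 73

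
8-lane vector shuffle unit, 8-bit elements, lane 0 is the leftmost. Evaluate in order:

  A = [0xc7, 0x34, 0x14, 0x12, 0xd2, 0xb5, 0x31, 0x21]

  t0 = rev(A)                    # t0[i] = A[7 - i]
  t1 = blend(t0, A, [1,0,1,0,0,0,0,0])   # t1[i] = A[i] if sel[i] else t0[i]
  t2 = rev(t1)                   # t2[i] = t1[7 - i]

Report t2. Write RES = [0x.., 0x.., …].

t0 = [0x21, 0x31, 0xb5, 0xd2, 0x12, 0x14, 0x34, 0xc7]
t1 = [0xc7, 0x31, 0x14, 0xd2, 0x12, 0x14, 0x34, 0xc7]
t2 = [0xc7, 0x34, 0x14, 0x12, 0xd2, 0x14, 0x31, 0xc7]

RES = [ 0xc7  0x34  0x14  0x12  0xd2  0x14  0x31  0xc7 ]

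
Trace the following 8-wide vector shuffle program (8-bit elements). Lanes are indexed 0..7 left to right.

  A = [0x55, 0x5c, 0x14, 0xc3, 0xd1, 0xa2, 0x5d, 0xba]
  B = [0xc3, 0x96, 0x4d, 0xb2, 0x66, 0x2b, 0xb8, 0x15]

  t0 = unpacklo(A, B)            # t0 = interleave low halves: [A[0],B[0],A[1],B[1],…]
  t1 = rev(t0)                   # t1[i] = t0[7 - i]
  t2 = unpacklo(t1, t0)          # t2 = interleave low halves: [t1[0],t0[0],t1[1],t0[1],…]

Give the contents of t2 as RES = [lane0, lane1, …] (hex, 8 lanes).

RES = [0xb2, 0x55, 0xc3, 0xc3, 0x4d, 0x5c, 0x14, 0x96]

→ t0 |55|c3|5c|96|14|4d|c3|b2|
→ t1 |b2|c3|4d|14|96|5c|c3|55|
→ t2 |b2|55|c3|c3|4d|5c|14|96|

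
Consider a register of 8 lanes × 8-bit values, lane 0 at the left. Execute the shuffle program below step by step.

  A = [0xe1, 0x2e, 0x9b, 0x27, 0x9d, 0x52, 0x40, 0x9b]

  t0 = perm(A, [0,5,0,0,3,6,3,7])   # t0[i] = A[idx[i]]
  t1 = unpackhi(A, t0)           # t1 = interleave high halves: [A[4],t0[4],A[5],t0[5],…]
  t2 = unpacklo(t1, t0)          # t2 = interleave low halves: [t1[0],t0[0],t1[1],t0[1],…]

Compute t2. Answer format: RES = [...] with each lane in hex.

t0 = [0xe1, 0x52, 0xe1, 0xe1, 0x27, 0x40, 0x27, 0x9b]
t1 = [0x9d, 0x27, 0x52, 0x40, 0x40, 0x27, 0x9b, 0x9b]
t2 = [0x9d, 0xe1, 0x27, 0x52, 0x52, 0xe1, 0x40, 0xe1]

RES = [0x9d, 0xe1, 0x27, 0x52, 0x52, 0xe1, 0x40, 0xe1]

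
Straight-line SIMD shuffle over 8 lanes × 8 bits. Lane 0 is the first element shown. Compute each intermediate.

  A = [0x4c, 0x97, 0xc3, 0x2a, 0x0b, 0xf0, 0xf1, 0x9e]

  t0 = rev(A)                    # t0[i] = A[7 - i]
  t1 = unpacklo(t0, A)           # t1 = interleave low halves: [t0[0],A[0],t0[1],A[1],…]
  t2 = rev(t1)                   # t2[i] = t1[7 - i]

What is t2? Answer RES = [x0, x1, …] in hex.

RES = [ 0x2a  0x0b  0xc3  0xf0  0x97  0xf1  0x4c  0x9e ]

→ t0 |9e|f1|f0|0b|2a|c3|97|4c|
→ t1 |9e|4c|f1|97|f0|c3|0b|2a|
→ t2 |2a|0b|c3|f0|97|f1|4c|9e|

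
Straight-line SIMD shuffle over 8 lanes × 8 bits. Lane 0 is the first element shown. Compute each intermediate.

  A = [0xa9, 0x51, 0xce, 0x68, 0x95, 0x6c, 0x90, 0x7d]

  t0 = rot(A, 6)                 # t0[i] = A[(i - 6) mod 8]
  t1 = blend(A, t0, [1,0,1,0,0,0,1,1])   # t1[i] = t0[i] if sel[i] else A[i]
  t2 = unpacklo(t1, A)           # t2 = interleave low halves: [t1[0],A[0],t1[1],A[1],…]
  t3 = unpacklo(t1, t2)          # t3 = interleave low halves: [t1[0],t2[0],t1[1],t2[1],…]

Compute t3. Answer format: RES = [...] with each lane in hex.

RES = [0xce, 0xce, 0x51, 0xa9, 0x95, 0x51, 0x68, 0x51]

→ t0 |ce|68|95|6c|90|7d|a9|51|
→ t1 |ce|51|95|68|95|6c|a9|51|
→ t2 |ce|a9|51|51|95|ce|68|68|
→ t3 |ce|ce|51|a9|95|51|68|51|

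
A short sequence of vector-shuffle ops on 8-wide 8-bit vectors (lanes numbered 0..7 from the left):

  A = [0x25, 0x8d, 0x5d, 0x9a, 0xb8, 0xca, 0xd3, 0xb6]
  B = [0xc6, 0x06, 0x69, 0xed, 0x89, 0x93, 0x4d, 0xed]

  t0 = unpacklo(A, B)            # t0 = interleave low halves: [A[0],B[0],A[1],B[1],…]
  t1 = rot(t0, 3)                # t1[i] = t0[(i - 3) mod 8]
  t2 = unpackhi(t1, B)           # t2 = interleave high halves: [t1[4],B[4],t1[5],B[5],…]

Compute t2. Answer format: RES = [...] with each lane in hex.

RES = [ 0xc6  0x89  0x8d  0x93  0x06  0x4d  0x5d  0xed ]

  t0: 25 c6 8d 06 5d 69 9a ed
  t1: 69 9a ed 25 c6 8d 06 5d
  t2: c6 89 8d 93 06 4d 5d ed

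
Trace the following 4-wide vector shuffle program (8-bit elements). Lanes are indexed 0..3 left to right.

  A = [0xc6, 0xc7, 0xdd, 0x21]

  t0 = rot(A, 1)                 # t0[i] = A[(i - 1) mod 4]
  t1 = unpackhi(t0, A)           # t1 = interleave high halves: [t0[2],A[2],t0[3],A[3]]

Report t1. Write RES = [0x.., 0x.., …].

RES = [0xc7, 0xdd, 0xdd, 0x21]

t0 = [0x21, 0xc6, 0xc7, 0xdd]
t1 = [0xc7, 0xdd, 0xdd, 0x21]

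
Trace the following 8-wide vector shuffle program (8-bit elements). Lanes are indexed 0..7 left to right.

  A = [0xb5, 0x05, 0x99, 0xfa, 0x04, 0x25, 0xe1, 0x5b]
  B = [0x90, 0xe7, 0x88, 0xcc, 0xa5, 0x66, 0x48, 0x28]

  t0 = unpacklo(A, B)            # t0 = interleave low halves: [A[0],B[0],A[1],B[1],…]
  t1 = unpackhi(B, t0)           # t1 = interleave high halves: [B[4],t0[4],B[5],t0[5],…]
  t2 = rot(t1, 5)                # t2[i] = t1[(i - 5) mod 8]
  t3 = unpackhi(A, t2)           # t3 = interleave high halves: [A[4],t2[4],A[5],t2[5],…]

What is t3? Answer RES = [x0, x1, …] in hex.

RES = [0x04, 0xcc, 0x25, 0xa5, 0xe1, 0x99, 0x5b, 0x66]

→ t0 |b5|90|05|e7|99|88|fa|cc|
→ t1 |a5|99|66|88|48|fa|28|cc|
→ t2 |88|48|fa|28|cc|a5|99|66|
→ t3 |04|cc|25|a5|e1|99|5b|66|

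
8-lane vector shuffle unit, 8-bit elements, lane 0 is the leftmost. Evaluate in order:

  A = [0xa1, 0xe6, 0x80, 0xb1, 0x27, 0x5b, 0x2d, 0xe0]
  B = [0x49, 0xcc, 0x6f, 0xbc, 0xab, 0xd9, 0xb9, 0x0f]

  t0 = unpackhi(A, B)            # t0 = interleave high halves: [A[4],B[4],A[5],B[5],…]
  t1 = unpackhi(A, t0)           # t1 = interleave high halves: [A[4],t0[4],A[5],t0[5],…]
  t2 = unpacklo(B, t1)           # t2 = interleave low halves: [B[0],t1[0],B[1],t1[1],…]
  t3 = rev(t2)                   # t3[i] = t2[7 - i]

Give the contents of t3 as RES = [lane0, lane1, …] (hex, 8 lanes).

t0 = [0x27, 0xab, 0x5b, 0xd9, 0x2d, 0xb9, 0xe0, 0x0f]
t1 = [0x27, 0x2d, 0x5b, 0xb9, 0x2d, 0xe0, 0xe0, 0x0f]
t2 = [0x49, 0x27, 0xcc, 0x2d, 0x6f, 0x5b, 0xbc, 0xb9]
t3 = [0xb9, 0xbc, 0x5b, 0x6f, 0x2d, 0xcc, 0x27, 0x49]

RES = [0xb9, 0xbc, 0x5b, 0x6f, 0x2d, 0xcc, 0x27, 0x49]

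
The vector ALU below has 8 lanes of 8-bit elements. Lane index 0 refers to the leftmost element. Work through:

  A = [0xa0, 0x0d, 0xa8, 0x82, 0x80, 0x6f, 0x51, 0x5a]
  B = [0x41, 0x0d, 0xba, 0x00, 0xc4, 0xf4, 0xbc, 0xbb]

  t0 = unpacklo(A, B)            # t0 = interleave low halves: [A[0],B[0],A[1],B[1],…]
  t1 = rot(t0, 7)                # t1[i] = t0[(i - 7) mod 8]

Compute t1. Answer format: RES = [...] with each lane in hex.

  t0: a0 41 0d 0d a8 ba 82 00
  t1: 41 0d 0d a8 ba 82 00 a0

RES = [0x41, 0x0d, 0x0d, 0xa8, 0xba, 0x82, 0x00, 0xa0]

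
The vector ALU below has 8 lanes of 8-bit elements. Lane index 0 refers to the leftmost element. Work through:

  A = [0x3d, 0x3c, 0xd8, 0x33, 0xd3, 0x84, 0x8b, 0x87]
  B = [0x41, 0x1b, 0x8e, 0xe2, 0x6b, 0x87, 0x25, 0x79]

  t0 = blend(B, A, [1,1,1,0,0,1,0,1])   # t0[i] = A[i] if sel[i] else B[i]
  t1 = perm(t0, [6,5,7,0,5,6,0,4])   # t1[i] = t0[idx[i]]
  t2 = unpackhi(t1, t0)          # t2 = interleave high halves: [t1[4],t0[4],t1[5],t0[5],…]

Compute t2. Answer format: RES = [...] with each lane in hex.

t0 = [0x3d, 0x3c, 0xd8, 0xe2, 0x6b, 0x84, 0x25, 0x87]
t1 = [0x25, 0x84, 0x87, 0x3d, 0x84, 0x25, 0x3d, 0x6b]
t2 = [0x84, 0x6b, 0x25, 0x84, 0x3d, 0x25, 0x6b, 0x87]

RES = [0x84, 0x6b, 0x25, 0x84, 0x3d, 0x25, 0x6b, 0x87]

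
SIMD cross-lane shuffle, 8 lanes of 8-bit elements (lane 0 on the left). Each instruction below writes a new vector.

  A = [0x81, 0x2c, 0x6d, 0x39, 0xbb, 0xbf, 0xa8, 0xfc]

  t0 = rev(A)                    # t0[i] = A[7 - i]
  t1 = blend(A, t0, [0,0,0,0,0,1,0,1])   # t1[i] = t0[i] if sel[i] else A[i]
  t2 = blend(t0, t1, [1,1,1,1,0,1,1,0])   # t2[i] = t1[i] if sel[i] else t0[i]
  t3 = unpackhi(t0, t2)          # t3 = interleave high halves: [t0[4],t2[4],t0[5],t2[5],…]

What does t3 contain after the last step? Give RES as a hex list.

t0 = [0xfc, 0xa8, 0xbf, 0xbb, 0x39, 0x6d, 0x2c, 0x81]
t1 = [0x81, 0x2c, 0x6d, 0x39, 0xbb, 0x6d, 0xa8, 0x81]
t2 = [0x81, 0x2c, 0x6d, 0x39, 0x39, 0x6d, 0xa8, 0x81]
t3 = [0x39, 0x39, 0x6d, 0x6d, 0x2c, 0xa8, 0x81, 0x81]

RES = [0x39, 0x39, 0x6d, 0x6d, 0x2c, 0xa8, 0x81, 0x81]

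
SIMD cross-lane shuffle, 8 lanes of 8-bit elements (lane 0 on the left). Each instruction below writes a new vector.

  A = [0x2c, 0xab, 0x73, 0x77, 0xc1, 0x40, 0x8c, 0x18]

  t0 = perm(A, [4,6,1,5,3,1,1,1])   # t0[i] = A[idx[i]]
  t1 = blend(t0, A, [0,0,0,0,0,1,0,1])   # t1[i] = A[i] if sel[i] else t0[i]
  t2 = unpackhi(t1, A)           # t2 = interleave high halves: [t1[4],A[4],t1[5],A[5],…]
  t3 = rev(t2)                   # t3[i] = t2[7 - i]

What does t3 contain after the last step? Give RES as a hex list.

RES = [ 0x18  0x18  0x8c  0xab  0x40  0x40  0xc1  0x77 ]

  t0: c1 8c ab 40 77 ab ab ab
  t1: c1 8c ab 40 77 40 ab 18
  t2: 77 c1 40 40 ab 8c 18 18
  t3: 18 18 8c ab 40 40 c1 77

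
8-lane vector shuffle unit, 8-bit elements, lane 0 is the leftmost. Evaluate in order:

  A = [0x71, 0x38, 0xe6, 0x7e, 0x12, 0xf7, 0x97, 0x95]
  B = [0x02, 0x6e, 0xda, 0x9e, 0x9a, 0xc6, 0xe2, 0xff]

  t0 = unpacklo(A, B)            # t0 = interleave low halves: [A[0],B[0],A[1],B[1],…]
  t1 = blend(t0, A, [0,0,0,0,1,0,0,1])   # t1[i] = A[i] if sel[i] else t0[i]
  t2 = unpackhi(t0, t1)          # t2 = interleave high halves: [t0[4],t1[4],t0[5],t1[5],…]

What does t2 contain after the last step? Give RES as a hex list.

t0 = [0x71, 0x02, 0x38, 0x6e, 0xe6, 0xda, 0x7e, 0x9e]
t1 = [0x71, 0x02, 0x38, 0x6e, 0x12, 0xda, 0x7e, 0x95]
t2 = [0xe6, 0x12, 0xda, 0xda, 0x7e, 0x7e, 0x9e, 0x95]

RES = [ 0xe6  0x12  0xda  0xda  0x7e  0x7e  0x9e  0x95 ]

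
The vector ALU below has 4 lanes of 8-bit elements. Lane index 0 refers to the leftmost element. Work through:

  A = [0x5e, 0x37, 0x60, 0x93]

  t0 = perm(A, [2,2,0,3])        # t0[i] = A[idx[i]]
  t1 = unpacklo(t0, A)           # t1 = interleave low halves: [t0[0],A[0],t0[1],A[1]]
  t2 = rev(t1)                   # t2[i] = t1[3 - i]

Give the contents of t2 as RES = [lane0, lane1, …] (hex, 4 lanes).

→ t0 |60|60|5e|93|
→ t1 |60|5e|60|37|
→ t2 |37|60|5e|60|

RES = [ 0x37  0x60  0x5e  0x60 ]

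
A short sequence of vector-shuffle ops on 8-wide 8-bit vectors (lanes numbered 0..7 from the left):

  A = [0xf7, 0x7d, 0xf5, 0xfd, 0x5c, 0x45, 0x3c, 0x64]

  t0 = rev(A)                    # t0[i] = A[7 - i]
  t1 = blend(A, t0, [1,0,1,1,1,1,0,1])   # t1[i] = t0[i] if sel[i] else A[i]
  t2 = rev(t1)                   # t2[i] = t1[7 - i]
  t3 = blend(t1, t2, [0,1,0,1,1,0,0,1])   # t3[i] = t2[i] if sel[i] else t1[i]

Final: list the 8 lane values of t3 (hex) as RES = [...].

t0 = [0x64, 0x3c, 0x45, 0x5c, 0xfd, 0xf5, 0x7d, 0xf7]
t1 = [0x64, 0x7d, 0x45, 0x5c, 0xfd, 0xf5, 0x3c, 0xf7]
t2 = [0xf7, 0x3c, 0xf5, 0xfd, 0x5c, 0x45, 0x7d, 0x64]
t3 = [0x64, 0x3c, 0x45, 0xfd, 0x5c, 0xf5, 0x3c, 0x64]

RES = [0x64, 0x3c, 0x45, 0xfd, 0x5c, 0xf5, 0x3c, 0x64]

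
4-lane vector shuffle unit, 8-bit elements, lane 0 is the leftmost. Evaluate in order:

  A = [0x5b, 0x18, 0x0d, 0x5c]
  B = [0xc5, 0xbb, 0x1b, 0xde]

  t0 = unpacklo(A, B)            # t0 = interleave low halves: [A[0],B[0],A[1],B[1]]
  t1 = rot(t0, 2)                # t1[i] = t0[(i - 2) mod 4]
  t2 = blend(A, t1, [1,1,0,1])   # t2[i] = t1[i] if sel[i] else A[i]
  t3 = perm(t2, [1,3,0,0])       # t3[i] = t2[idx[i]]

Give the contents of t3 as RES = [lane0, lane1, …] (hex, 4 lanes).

RES = [0xbb, 0xc5, 0x18, 0x18]

t0 = [0x5b, 0xc5, 0x18, 0xbb]
t1 = [0x18, 0xbb, 0x5b, 0xc5]
t2 = [0x18, 0xbb, 0x0d, 0xc5]
t3 = [0xbb, 0xc5, 0x18, 0x18]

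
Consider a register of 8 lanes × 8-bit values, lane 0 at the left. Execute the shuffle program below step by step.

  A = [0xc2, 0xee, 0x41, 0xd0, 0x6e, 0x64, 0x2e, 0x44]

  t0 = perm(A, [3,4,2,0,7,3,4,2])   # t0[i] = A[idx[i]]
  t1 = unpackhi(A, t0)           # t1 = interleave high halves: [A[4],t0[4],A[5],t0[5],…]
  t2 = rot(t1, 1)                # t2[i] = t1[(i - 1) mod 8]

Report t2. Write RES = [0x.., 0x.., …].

t0 = [0xd0, 0x6e, 0x41, 0xc2, 0x44, 0xd0, 0x6e, 0x41]
t1 = [0x6e, 0x44, 0x64, 0xd0, 0x2e, 0x6e, 0x44, 0x41]
t2 = [0x41, 0x6e, 0x44, 0x64, 0xd0, 0x2e, 0x6e, 0x44]

RES = [0x41, 0x6e, 0x44, 0x64, 0xd0, 0x2e, 0x6e, 0x44]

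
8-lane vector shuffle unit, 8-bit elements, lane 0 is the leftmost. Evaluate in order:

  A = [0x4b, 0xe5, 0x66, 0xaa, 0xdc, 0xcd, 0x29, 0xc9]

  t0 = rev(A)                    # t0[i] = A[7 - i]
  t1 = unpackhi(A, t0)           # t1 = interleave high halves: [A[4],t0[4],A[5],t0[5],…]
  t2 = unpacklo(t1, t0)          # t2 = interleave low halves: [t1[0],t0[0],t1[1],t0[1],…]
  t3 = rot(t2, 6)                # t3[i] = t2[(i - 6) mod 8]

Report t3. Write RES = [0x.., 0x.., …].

RES = [0xaa, 0x29, 0xcd, 0xcd, 0x66, 0xdc, 0xdc, 0xc9]

→ t0 |c9|29|cd|dc|aa|66|e5|4b|
→ t1 |dc|aa|cd|66|29|e5|c9|4b|
→ t2 |dc|c9|aa|29|cd|cd|66|dc|
→ t3 |aa|29|cd|cd|66|dc|dc|c9|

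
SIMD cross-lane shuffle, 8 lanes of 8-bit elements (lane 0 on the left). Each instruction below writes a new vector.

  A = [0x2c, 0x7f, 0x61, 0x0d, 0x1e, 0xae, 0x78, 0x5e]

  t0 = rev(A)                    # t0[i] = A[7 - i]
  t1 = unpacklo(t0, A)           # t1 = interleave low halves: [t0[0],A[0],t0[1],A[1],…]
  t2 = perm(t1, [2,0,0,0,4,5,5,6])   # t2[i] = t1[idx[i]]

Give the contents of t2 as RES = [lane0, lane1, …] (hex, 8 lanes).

  t0: 5e 78 ae 1e 0d 61 7f 2c
  t1: 5e 2c 78 7f ae 61 1e 0d
  t2: 78 5e 5e 5e ae 61 61 1e

RES = [ 0x78  0x5e  0x5e  0x5e  0xae  0x61  0x61  0x1e ]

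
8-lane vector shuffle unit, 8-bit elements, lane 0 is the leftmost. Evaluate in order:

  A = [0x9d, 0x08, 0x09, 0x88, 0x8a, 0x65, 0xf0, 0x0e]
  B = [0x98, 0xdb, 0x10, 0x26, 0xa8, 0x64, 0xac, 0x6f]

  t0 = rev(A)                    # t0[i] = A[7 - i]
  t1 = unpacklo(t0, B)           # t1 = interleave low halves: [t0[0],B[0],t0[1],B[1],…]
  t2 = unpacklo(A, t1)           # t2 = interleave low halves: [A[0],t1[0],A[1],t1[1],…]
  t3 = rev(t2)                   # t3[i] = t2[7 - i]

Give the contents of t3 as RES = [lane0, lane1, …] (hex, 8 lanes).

RES = [0xdb, 0x88, 0xf0, 0x09, 0x98, 0x08, 0x0e, 0x9d]

t0 = [0x0e, 0xf0, 0x65, 0x8a, 0x88, 0x09, 0x08, 0x9d]
t1 = [0x0e, 0x98, 0xf0, 0xdb, 0x65, 0x10, 0x8a, 0x26]
t2 = [0x9d, 0x0e, 0x08, 0x98, 0x09, 0xf0, 0x88, 0xdb]
t3 = [0xdb, 0x88, 0xf0, 0x09, 0x98, 0x08, 0x0e, 0x9d]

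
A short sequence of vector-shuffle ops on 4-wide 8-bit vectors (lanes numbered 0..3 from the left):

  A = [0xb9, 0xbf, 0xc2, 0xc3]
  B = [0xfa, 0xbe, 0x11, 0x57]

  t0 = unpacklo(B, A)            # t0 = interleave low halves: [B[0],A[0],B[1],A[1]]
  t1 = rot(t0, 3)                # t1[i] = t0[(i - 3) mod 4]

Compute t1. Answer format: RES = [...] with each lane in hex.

RES = [ 0xb9  0xbe  0xbf  0xfa ]

t0 = [0xfa, 0xb9, 0xbe, 0xbf]
t1 = [0xb9, 0xbe, 0xbf, 0xfa]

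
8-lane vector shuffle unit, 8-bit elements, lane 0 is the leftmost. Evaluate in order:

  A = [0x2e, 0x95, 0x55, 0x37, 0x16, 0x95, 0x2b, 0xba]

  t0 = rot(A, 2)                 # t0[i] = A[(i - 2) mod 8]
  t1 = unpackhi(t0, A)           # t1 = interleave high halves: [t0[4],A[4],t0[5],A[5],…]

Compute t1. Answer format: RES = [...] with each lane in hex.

→ t0 |2b|ba|2e|95|55|37|16|95|
→ t1 |55|16|37|95|16|2b|95|ba|

RES = [0x55, 0x16, 0x37, 0x95, 0x16, 0x2b, 0x95, 0xba]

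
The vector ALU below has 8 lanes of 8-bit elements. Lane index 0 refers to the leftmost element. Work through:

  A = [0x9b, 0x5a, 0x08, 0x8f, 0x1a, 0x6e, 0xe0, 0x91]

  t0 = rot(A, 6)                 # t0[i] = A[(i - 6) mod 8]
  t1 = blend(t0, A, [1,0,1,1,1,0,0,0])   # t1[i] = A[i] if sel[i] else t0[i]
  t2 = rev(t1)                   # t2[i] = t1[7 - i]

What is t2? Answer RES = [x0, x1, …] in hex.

RES = [0x5a, 0x9b, 0x91, 0x1a, 0x8f, 0x08, 0x8f, 0x9b]

  t0: 08 8f 1a 6e e0 91 9b 5a
  t1: 9b 8f 08 8f 1a 91 9b 5a
  t2: 5a 9b 91 1a 8f 08 8f 9b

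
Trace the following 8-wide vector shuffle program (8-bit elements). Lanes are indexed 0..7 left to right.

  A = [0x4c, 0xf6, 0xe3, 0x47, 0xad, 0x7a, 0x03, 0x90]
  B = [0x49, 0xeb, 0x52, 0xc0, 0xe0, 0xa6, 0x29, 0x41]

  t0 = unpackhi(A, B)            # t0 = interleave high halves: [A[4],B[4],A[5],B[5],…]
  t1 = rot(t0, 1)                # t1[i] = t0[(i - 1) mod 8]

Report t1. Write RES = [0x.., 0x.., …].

RES = [ 0x41  0xad  0xe0  0x7a  0xa6  0x03  0x29  0x90 ]

  t0: ad e0 7a a6 03 29 90 41
  t1: 41 ad e0 7a a6 03 29 90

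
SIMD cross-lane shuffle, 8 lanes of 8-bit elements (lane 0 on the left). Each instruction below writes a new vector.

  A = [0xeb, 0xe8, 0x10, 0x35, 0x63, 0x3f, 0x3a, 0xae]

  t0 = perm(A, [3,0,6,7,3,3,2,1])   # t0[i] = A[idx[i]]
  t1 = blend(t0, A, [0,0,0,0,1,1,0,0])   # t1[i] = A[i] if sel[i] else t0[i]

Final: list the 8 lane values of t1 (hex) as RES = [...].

t0 = [0x35, 0xeb, 0x3a, 0xae, 0x35, 0x35, 0x10, 0xe8]
t1 = [0x35, 0xeb, 0x3a, 0xae, 0x63, 0x3f, 0x10, 0xe8]

RES = [ 0x35  0xeb  0x3a  0xae  0x63  0x3f  0x10  0xe8 ]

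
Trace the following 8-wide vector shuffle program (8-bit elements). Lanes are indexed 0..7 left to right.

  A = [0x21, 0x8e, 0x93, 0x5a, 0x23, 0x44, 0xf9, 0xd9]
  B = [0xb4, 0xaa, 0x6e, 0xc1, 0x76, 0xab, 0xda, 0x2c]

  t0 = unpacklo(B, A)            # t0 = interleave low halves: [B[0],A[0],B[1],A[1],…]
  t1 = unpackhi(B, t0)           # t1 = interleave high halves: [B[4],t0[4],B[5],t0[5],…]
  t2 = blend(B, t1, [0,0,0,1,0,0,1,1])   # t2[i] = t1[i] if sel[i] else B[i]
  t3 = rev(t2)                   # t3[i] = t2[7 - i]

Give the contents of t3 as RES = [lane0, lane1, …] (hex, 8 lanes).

→ t0 |b4|21|aa|8e|6e|93|c1|5a|
→ t1 |76|6e|ab|93|da|c1|2c|5a|
→ t2 |b4|aa|6e|93|76|ab|2c|5a|
→ t3 |5a|2c|ab|76|93|6e|aa|b4|

RES = [ 0x5a  0x2c  0xab  0x76  0x93  0x6e  0xaa  0xb4 ]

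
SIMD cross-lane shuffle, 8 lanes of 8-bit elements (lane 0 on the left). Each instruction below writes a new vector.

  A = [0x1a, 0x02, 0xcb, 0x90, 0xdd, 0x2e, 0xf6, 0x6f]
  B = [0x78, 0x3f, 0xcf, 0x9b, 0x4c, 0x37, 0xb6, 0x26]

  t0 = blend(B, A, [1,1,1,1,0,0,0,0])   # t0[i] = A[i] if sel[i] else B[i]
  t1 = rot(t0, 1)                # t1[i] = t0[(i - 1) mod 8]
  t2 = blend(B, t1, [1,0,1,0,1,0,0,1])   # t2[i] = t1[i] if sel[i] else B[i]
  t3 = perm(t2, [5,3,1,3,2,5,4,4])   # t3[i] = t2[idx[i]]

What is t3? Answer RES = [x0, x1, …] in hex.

RES = [0x37, 0x9b, 0x3f, 0x9b, 0x02, 0x37, 0x90, 0x90]

t0 = [0x1a, 0x02, 0xcb, 0x90, 0x4c, 0x37, 0xb6, 0x26]
t1 = [0x26, 0x1a, 0x02, 0xcb, 0x90, 0x4c, 0x37, 0xb6]
t2 = [0x26, 0x3f, 0x02, 0x9b, 0x90, 0x37, 0xb6, 0xb6]
t3 = [0x37, 0x9b, 0x3f, 0x9b, 0x02, 0x37, 0x90, 0x90]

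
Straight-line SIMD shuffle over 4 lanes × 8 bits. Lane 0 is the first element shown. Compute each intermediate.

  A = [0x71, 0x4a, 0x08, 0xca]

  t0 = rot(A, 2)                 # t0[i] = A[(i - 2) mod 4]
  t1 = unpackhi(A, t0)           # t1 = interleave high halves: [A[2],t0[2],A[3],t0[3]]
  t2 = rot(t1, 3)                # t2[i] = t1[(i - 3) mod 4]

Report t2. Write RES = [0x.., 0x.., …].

  t0: 08 ca 71 4a
  t1: 08 71 ca 4a
  t2: 71 ca 4a 08

RES = [0x71, 0xca, 0x4a, 0x08]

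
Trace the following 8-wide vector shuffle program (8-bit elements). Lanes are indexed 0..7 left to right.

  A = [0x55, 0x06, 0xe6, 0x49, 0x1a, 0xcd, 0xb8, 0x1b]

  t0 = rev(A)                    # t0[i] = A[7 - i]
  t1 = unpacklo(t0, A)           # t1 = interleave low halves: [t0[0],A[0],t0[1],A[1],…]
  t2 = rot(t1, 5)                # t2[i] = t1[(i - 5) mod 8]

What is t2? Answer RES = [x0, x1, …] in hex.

t0 = [0x1b, 0xb8, 0xcd, 0x1a, 0x49, 0xe6, 0x06, 0x55]
t1 = [0x1b, 0x55, 0xb8, 0x06, 0xcd, 0xe6, 0x1a, 0x49]
t2 = [0x06, 0xcd, 0xe6, 0x1a, 0x49, 0x1b, 0x55, 0xb8]

RES = [0x06, 0xcd, 0xe6, 0x1a, 0x49, 0x1b, 0x55, 0xb8]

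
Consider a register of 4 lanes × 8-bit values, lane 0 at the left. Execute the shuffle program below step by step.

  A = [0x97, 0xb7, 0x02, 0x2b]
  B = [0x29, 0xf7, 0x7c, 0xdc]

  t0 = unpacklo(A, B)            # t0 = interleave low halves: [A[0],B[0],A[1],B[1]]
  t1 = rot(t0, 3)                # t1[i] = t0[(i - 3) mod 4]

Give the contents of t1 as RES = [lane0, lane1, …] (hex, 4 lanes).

RES = [0x29, 0xb7, 0xf7, 0x97]

t0 = [0x97, 0x29, 0xb7, 0xf7]
t1 = [0x29, 0xb7, 0xf7, 0x97]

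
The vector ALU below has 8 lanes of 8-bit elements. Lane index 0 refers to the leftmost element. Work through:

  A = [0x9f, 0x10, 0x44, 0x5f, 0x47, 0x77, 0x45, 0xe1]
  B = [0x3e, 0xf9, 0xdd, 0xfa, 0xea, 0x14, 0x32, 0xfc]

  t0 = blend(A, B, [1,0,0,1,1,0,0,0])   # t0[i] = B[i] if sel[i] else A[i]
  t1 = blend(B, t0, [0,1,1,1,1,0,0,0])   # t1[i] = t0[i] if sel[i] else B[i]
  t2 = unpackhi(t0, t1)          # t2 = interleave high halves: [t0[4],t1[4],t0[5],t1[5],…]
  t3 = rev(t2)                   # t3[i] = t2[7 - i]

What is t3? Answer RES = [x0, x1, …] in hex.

RES = [ 0xfc  0xe1  0x32  0x45  0x14  0x77  0xea  0xea ]

t0 = [0x3e, 0x10, 0x44, 0xfa, 0xea, 0x77, 0x45, 0xe1]
t1 = [0x3e, 0x10, 0x44, 0xfa, 0xea, 0x14, 0x32, 0xfc]
t2 = [0xea, 0xea, 0x77, 0x14, 0x45, 0x32, 0xe1, 0xfc]
t3 = [0xfc, 0xe1, 0x32, 0x45, 0x14, 0x77, 0xea, 0xea]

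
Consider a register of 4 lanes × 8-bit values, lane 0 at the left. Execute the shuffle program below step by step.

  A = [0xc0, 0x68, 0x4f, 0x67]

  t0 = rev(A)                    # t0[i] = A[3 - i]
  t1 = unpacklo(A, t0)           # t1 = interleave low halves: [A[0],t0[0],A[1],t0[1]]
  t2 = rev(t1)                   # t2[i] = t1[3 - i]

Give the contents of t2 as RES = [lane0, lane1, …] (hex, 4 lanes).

  t0: 67 4f 68 c0
  t1: c0 67 68 4f
  t2: 4f 68 67 c0

RES = [0x4f, 0x68, 0x67, 0xc0]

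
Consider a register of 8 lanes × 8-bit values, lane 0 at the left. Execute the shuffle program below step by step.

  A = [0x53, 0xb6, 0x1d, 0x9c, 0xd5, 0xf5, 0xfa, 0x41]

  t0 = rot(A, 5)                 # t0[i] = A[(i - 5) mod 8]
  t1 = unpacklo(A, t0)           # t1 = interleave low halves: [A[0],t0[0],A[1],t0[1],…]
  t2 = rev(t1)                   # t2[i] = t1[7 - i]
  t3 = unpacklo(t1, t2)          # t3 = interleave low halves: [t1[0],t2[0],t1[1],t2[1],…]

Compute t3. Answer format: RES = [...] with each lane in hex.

  t0: 9c d5 f5 fa 41 53 b6 1d
  t1: 53 9c b6 d5 1d f5 9c fa
  t2: fa 9c f5 1d d5 b6 9c 53
  t3: 53 fa 9c 9c b6 f5 d5 1d

RES = [0x53, 0xfa, 0x9c, 0x9c, 0xb6, 0xf5, 0xd5, 0x1d]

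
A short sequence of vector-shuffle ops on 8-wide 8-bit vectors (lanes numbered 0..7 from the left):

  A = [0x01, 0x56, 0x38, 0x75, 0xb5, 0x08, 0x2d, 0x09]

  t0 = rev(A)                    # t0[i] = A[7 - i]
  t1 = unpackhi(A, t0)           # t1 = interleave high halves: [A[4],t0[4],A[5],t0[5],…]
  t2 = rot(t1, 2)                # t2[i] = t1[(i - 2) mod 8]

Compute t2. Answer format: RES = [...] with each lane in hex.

RES = [ 0x09  0x01  0xb5  0x75  0x08  0x38  0x2d  0x56 ]

  t0: 09 2d 08 b5 75 38 56 01
  t1: b5 75 08 38 2d 56 09 01
  t2: 09 01 b5 75 08 38 2d 56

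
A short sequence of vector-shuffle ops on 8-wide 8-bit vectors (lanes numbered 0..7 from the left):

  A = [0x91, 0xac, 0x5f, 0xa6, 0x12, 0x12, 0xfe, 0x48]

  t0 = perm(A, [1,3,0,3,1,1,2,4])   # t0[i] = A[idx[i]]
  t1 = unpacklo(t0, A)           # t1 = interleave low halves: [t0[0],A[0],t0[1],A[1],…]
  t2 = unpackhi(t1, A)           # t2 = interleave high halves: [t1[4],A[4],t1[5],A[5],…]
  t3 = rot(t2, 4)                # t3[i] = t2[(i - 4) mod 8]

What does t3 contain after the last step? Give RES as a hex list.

RES = [0xa6, 0xfe, 0xa6, 0x48, 0x91, 0x12, 0x5f, 0x12]

  t0: ac a6 91 a6 ac ac 5f 12
  t1: ac 91 a6 ac 91 5f a6 a6
  t2: 91 12 5f 12 a6 fe a6 48
  t3: a6 fe a6 48 91 12 5f 12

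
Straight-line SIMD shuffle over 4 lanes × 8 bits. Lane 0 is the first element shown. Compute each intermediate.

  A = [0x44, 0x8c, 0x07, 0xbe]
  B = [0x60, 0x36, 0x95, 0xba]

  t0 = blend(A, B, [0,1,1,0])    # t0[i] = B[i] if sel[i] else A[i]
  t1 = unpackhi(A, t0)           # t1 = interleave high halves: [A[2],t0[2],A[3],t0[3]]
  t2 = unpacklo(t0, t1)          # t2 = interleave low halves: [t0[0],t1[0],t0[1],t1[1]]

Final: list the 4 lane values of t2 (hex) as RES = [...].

RES = [ 0x44  0x07  0x36  0x95 ]

  t0: 44 36 95 be
  t1: 07 95 be be
  t2: 44 07 36 95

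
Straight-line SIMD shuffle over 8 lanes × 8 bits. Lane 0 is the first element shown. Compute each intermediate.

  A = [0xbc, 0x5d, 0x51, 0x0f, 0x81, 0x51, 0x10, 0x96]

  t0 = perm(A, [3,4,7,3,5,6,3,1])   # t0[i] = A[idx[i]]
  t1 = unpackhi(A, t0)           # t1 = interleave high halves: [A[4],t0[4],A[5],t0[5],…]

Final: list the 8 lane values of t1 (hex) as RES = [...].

RES = [0x81, 0x51, 0x51, 0x10, 0x10, 0x0f, 0x96, 0x5d]

→ t0 |0f|81|96|0f|51|10|0f|5d|
→ t1 |81|51|51|10|10|0f|96|5d|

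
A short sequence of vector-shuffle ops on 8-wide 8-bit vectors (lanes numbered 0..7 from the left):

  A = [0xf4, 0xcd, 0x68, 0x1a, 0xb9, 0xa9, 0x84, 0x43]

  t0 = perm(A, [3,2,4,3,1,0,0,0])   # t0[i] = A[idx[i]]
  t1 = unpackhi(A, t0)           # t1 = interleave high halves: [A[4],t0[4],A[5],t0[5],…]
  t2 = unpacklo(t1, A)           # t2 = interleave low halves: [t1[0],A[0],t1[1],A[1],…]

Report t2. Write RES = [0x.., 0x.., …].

t0 = [0x1a, 0x68, 0xb9, 0x1a, 0xcd, 0xf4, 0xf4, 0xf4]
t1 = [0xb9, 0xcd, 0xa9, 0xf4, 0x84, 0xf4, 0x43, 0xf4]
t2 = [0xb9, 0xf4, 0xcd, 0xcd, 0xa9, 0x68, 0xf4, 0x1a]

RES = [0xb9, 0xf4, 0xcd, 0xcd, 0xa9, 0x68, 0xf4, 0x1a]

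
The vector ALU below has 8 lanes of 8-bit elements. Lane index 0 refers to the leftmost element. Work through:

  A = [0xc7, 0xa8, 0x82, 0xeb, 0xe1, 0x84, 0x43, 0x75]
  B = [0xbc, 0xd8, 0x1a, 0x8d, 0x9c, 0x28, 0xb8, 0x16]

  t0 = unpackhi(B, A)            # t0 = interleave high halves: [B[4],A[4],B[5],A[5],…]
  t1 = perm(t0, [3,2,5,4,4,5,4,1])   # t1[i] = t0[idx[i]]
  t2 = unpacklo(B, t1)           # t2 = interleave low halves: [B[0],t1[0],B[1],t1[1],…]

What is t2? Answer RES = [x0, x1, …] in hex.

t0 = [0x9c, 0xe1, 0x28, 0x84, 0xb8, 0x43, 0x16, 0x75]
t1 = [0x84, 0x28, 0x43, 0xb8, 0xb8, 0x43, 0xb8, 0xe1]
t2 = [0xbc, 0x84, 0xd8, 0x28, 0x1a, 0x43, 0x8d, 0xb8]

RES = [ 0xbc  0x84  0xd8  0x28  0x1a  0x43  0x8d  0xb8 ]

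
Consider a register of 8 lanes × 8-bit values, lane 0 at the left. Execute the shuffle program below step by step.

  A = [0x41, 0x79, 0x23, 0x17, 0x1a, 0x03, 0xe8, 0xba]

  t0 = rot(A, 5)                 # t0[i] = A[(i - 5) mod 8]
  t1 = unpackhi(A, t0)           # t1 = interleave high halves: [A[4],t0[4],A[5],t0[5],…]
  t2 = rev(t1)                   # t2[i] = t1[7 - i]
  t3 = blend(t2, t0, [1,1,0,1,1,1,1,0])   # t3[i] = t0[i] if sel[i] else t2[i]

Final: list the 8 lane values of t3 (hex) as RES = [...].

t0 = [0x17, 0x1a, 0x03, 0xe8, 0xba, 0x41, 0x79, 0x23]
t1 = [0x1a, 0xba, 0x03, 0x41, 0xe8, 0x79, 0xba, 0x23]
t2 = [0x23, 0xba, 0x79, 0xe8, 0x41, 0x03, 0xba, 0x1a]
t3 = [0x17, 0x1a, 0x79, 0xe8, 0xba, 0x41, 0x79, 0x1a]

RES = [0x17, 0x1a, 0x79, 0xe8, 0xba, 0x41, 0x79, 0x1a]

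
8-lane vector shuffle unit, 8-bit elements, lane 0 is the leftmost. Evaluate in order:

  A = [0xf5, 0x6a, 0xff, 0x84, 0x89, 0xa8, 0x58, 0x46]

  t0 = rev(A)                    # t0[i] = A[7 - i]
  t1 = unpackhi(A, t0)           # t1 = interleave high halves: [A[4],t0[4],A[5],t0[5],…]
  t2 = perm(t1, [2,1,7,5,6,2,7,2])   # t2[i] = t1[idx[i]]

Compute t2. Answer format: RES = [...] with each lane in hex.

→ t0 |46|58|a8|89|84|ff|6a|f5|
→ t1 |89|84|a8|ff|58|6a|46|f5|
→ t2 |a8|84|f5|6a|46|a8|f5|a8|

RES = [0xa8, 0x84, 0xf5, 0x6a, 0x46, 0xa8, 0xf5, 0xa8]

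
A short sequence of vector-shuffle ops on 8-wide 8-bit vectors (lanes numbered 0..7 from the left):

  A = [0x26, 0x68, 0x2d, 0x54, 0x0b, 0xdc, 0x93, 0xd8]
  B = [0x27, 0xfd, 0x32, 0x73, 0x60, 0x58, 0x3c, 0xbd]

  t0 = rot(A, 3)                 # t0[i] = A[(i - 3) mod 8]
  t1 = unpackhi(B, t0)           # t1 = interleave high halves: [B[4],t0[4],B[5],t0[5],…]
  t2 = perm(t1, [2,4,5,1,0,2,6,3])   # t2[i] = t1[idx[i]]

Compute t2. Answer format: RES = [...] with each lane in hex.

RES = [0x58, 0x3c, 0x54, 0x68, 0x60, 0x58, 0xbd, 0x2d]

→ t0 |dc|93|d8|26|68|2d|54|0b|
→ t1 |60|68|58|2d|3c|54|bd|0b|
→ t2 |58|3c|54|68|60|58|bd|2d|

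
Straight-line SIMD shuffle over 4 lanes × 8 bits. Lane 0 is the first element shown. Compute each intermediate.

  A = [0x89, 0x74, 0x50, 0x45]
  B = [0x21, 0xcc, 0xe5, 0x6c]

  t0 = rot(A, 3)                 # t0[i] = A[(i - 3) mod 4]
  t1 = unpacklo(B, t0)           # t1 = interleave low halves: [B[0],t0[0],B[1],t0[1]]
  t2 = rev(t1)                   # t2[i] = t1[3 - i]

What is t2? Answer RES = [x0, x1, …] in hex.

RES = [ 0x50  0xcc  0x74  0x21 ]

→ t0 |74|50|45|89|
→ t1 |21|74|cc|50|
→ t2 |50|cc|74|21|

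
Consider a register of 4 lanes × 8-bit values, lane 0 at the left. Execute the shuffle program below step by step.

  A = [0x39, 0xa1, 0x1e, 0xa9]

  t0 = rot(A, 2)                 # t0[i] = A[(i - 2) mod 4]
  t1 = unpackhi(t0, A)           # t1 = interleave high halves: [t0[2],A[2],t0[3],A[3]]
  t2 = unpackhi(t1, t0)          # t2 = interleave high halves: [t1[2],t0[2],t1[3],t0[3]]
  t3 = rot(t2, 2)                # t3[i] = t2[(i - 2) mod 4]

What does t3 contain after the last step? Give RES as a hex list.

RES = [ 0xa9  0xa1  0xa1  0x39 ]

  t0: 1e a9 39 a1
  t1: 39 1e a1 a9
  t2: a1 39 a9 a1
  t3: a9 a1 a1 39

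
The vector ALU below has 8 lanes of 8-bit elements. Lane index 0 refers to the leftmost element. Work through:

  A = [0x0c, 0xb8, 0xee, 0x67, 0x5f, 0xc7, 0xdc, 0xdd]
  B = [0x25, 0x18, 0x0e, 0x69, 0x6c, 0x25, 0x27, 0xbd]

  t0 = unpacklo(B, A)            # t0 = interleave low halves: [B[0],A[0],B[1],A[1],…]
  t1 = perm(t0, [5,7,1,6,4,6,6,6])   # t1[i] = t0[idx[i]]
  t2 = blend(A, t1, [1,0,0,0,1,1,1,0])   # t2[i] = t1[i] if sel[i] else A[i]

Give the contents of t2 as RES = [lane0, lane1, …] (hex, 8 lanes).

→ t0 |25|0c|18|b8|0e|ee|69|67|
→ t1 |ee|67|0c|69|0e|69|69|69|
→ t2 |ee|b8|ee|67|0e|69|69|dd|

RES = [0xee, 0xb8, 0xee, 0x67, 0x0e, 0x69, 0x69, 0xdd]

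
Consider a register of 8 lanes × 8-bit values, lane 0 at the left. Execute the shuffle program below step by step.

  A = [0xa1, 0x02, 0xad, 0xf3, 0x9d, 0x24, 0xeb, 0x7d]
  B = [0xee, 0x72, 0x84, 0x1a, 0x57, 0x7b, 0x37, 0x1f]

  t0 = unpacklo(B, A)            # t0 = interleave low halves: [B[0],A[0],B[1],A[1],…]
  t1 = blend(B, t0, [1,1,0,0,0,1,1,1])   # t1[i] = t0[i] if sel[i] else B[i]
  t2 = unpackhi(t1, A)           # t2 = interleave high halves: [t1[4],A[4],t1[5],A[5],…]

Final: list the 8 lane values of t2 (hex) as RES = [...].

RES = [0x57, 0x9d, 0xad, 0x24, 0x1a, 0xeb, 0xf3, 0x7d]

  t0: ee a1 72 02 84 ad 1a f3
  t1: ee a1 84 1a 57 ad 1a f3
  t2: 57 9d ad 24 1a eb f3 7d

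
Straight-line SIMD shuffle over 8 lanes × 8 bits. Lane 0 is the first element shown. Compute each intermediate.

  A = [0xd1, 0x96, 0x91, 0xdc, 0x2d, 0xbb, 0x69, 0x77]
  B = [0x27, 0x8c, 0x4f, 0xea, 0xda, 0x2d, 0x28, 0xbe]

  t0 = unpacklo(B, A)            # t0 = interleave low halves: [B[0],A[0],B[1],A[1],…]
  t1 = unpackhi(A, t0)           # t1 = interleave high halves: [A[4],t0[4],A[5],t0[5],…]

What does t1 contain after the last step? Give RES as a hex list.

t0 = [0x27, 0xd1, 0x8c, 0x96, 0x4f, 0x91, 0xea, 0xdc]
t1 = [0x2d, 0x4f, 0xbb, 0x91, 0x69, 0xea, 0x77, 0xdc]

RES = [ 0x2d  0x4f  0xbb  0x91  0x69  0xea  0x77  0xdc ]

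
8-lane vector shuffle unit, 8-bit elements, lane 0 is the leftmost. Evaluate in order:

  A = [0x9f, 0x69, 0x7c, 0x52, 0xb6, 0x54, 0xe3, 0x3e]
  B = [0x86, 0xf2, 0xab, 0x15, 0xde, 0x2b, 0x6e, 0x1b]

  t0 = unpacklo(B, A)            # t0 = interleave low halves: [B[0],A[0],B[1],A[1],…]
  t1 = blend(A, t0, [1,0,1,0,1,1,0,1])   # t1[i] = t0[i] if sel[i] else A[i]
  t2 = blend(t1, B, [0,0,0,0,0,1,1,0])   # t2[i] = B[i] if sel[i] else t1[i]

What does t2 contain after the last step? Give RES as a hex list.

t0 = [0x86, 0x9f, 0xf2, 0x69, 0xab, 0x7c, 0x15, 0x52]
t1 = [0x86, 0x69, 0xf2, 0x52, 0xab, 0x7c, 0xe3, 0x52]
t2 = [0x86, 0x69, 0xf2, 0x52, 0xab, 0x2b, 0x6e, 0x52]

RES = [0x86, 0x69, 0xf2, 0x52, 0xab, 0x2b, 0x6e, 0x52]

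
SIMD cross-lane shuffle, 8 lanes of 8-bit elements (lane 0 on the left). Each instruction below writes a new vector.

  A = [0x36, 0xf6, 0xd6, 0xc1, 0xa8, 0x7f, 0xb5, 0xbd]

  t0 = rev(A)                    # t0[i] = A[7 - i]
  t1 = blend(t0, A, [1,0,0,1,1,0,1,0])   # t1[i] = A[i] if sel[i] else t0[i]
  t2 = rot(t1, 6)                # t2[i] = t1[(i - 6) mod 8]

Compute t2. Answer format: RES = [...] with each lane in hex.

RES = [ 0x7f  0xc1  0xa8  0xd6  0xb5  0x36  0x36  0xb5 ]

  t0: bd b5 7f a8 c1 d6 f6 36
  t1: 36 b5 7f c1 a8 d6 b5 36
  t2: 7f c1 a8 d6 b5 36 36 b5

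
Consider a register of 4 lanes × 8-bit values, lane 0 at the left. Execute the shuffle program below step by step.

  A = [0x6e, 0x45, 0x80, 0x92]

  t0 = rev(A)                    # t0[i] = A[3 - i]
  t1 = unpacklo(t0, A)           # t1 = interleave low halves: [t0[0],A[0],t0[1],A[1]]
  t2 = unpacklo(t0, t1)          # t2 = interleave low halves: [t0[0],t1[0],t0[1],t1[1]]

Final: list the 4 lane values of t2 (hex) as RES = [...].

RES = [0x92, 0x92, 0x80, 0x6e]

  t0: 92 80 45 6e
  t1: 92 6e 80 45
  t2: 92 92 80 6e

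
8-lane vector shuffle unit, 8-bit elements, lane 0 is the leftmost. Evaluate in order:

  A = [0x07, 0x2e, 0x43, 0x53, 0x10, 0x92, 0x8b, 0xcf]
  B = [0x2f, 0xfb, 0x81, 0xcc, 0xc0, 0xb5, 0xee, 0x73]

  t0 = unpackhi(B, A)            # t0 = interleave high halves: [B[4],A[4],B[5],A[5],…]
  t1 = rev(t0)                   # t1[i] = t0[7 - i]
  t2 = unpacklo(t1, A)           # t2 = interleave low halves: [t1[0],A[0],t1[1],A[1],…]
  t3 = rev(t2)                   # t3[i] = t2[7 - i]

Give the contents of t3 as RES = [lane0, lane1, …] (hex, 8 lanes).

  t0: c0 10 b5 92 ee 8b 73 cf
  t1: cf 73 8b ee 92 b5 10 c0
  t2: cf 07 73 2e 8b 43 ee 53
  t3: 53 ee 43 8b 2e 73 07 cf

RES = [0x53, 0xee, 0x43, 0x8b, 0x2e, 0x73, 0x07, 0xcf]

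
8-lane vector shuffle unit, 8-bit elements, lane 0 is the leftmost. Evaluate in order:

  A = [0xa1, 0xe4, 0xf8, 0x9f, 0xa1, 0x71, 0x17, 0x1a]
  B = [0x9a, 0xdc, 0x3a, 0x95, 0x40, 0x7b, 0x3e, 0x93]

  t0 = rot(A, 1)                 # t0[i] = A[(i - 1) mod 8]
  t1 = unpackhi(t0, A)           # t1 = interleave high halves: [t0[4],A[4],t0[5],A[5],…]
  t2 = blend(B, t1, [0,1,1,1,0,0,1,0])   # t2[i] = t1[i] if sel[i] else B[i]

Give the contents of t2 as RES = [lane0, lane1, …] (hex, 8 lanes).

  t0: 1a a1 e4 f8 9f a1 71 17
  t1: 9f a1 a1 71 71 17 17 1a
  t2: 9a a1 a1 71 40 7b 17 93

RES = [ 0x9a  0xa1  0xa1  0x71  0x40  0x7b  0x17  0x93 ]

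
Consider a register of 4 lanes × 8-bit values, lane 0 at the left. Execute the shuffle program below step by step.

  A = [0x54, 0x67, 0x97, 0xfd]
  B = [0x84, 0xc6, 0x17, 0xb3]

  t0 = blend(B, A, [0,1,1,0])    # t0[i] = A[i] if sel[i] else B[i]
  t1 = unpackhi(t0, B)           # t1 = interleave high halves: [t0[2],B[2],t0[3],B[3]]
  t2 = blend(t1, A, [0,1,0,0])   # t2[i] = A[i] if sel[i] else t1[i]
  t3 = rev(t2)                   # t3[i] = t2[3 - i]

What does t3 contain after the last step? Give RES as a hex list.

→ t0 |84|67|97|b3|
→ t1 |97|17|b3|b3|
→ t2 |97|67|b3|b3|
→ t3 |b3|b3|67|97|

RES = [0xb3, 0xb3, 0x67, 0x97]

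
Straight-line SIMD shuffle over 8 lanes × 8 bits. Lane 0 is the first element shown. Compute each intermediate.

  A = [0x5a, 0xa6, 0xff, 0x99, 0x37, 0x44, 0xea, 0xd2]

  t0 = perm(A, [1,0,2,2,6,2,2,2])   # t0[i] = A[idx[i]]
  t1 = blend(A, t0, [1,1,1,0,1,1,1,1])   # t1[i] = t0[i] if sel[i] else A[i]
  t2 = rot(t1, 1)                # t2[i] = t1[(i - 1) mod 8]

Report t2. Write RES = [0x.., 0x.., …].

t0 = [0xa6, 0x5a, 0xff, 0xff, 0xea, 0xff, 0xff, 0xff]
t1 = [0xa6, 0x5a, 0xff, 0x99, 0xea, 0xff, 0xff, 0xff]
t2 = [0xff, 0xa6, 0x5a, 0xff, 0x99, 0xea, 0xff, 0xff]

RES = [0xff, 0xa6, 0x5a, 0xff, 0x99, 0xea, 0xff, 0xff]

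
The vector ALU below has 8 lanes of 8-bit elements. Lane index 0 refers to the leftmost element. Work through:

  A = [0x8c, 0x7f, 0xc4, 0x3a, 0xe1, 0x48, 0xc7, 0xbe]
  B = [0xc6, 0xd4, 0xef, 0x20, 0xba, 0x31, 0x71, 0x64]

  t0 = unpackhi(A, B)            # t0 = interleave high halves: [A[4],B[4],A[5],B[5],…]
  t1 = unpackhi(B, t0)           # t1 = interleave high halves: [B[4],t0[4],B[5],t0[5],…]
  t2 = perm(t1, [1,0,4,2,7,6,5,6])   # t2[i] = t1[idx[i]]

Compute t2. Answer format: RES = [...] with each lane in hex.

→ t0 |e1|ba|48|31|c7|71|be|64|
→ t1 |ba|c7|31|71|71|be|64|64|
→ t2 |c7|ba|71|31|64|64|be|64|

RES = [ 0xc7  0xba  0x71  0x31  0x64  0x64  0xbe  0x64 ]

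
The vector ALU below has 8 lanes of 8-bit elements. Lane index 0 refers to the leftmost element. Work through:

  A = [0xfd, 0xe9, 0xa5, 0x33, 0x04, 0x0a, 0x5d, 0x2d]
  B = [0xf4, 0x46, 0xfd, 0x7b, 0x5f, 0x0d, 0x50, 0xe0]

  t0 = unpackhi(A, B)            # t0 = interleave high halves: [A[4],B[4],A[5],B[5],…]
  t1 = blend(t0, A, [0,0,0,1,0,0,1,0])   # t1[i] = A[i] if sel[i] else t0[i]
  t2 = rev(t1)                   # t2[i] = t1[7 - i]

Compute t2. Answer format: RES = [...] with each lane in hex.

RES = [ 0xe0  0x5d  0x50  0x5d  0x33  0x0a  0x5f  0x04 ]

  t0: 04 5f 0a 0d 5d 50 2d e0
  t1: 04 5f 0a 33 5d 50 5d e0
  t2: e0 5d 50 5d 33 0a 5f 04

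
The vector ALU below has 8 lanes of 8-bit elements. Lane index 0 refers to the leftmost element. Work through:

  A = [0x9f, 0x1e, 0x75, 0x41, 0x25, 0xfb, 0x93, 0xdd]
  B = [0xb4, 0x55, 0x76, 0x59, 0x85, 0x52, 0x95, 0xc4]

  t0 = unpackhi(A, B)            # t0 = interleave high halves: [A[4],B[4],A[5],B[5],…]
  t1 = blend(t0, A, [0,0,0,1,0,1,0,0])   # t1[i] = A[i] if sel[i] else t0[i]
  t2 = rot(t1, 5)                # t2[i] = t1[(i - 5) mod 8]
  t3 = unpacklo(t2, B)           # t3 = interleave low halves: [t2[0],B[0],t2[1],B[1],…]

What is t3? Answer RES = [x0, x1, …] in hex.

  t0: 25 85 fb 52 93 95 dd c4
  t1: 25 85 fb 41 93 fb dd c4
  t2: 41 93 fb dd c4 25 85 fb
  t3: 41 b4 93 55 fb 76 dd 59

RES = [0x41, 0xb4, 0x93, 0x55, 0xfb, 0x76, 0xdd, 0x59]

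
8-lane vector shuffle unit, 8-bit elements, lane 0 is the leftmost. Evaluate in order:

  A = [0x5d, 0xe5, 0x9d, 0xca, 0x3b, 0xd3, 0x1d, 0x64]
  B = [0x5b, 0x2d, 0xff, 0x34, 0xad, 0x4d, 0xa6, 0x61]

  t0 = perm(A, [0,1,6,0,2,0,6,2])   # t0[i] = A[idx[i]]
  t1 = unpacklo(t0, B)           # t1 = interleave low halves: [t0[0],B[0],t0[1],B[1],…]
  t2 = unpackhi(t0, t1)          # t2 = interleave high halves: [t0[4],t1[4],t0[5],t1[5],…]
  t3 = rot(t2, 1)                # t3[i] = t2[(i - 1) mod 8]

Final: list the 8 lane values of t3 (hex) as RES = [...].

t0 = [0x5d, 0xe5, 0x1d, 0x5d, 0x9d, 0x5d, 0x1d, 0x9d]
t1 = [0x5d, 0x5b, 0xe5, 0x2d, 0x1d, 0xff, 0x5d, 0x34]
t2 = [0x9d, 0x1d, 0x5d, 0xff, 0x1d, 0x5d, 0x9d, 0x34]
t3 = [0x34, 0x9d, 0x1d, 0x5d, 0xff, 0x1d, 0x5d, 0x9d]

RES = [ 0x34  0x9d  0x1d  0x5d  0xff  0x1d  0x5d  0x9d ]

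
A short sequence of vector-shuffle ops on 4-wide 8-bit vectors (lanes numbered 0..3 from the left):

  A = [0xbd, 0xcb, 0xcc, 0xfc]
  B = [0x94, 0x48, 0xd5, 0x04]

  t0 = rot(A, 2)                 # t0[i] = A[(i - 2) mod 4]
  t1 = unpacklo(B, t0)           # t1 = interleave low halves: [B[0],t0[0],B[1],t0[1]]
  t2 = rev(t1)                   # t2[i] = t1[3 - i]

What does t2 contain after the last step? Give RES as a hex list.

RES = [ 0xfc  0x48  0xcc  0x94 ]

t0 = [0xcc, 0xfc, 0xbd, 0xcb]
t1 = [0x94, 0xcc, 0x48, 0xfc]
t2 = [0xfc, 0x48, 0xcc, 0x94]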